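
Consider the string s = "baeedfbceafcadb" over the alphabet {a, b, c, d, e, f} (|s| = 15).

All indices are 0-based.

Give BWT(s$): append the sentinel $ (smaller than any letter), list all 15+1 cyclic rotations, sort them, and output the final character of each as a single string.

bcbed$ffbaeceada

rank  rotation          last
    0  $baeedfbceafcadb  b
    1  adb$baeedfbceafc  c
    2  aeedfbceafcadb$b  b
    3  afcadb$baeedfbce  e
    4  b$baeedfbceafcad  d
    5  baeedfbceafcadb$  $
    6  bceafcadb$baeedf  f
    7  cadb$baeedfbceaf  f
    8  ceafcadb$baeedfb  b
    9  db$baeedfbceafca  a
   10  dfbceafcadb$baee  e
   11  eafcadb$baeedfbc  c
   12  edfbceafcadb$bae  e
   13  eedfbceafcadb$ba  a
   14  fbceafcadb$baeed  d
   15  fcadb$baeedfbcea  a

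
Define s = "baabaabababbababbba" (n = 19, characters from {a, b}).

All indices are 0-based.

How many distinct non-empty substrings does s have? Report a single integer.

139

sorted suffixes:
  #0 SA[0]=18  'a'
  #1 SA[1]=1  'aabaabababbababbba'
  #2 SA[2]=4  'aabababbababbba'
  #3 SA[3]=2  'abaabababbababbba'
  #4 SA[4]=5  'abababbababbba'
  #5 SA[5]=7  'ababbababbba'
  #6 SA[6]=12  'ababbba'
  #7 SA[7]=9  'abbababbba'
  #8 SA[8]=14  'abbba'
  #9 SA[9]=17  'ba'
  #10 SA[10]=0  'baabaabababbababbba'
  #11 SA[11]=3  'baabababbababbba'
  #12 SA[12]=6  'bababbababbba'
  #13 SA[13]=11  'bababbba'
  #14 SA[14]=8  'babbababbba'
  #15 SA[15]=13  'babbba'
  #16 SA[16]=16  'bba'
  #17 SA[17]=10  'bbababbba'
  #18 SA[18]=15  'bbba'

SA = [18, 1, 4, 2, 5, 7, 12, 9, 14, 17, 0, 3, 6, 11, 8, 13, 16, 10, 15]
i: (SA[i-1],SA[i]) lcp shared
  1: (18,1) 1 'a'
  2: (1,4) 4 'aaba'
  3: (4,2) 1 'a'
  4: (2,5) 3 'aba'
  5: (5,7) 4 'abab'
  6: (7,12) 5 'ababb'
  7: (12,9) 2 'ab'
  8: (9,14) 3 'abb'
  9: (14,17) 0 ''
  10: (17,0) 2 'ba'
  11: (0,3) 5 'baaba'
  12: (3,6) 2 'ba'
  13: (6,11) 6 'bababb'
  14: (11,8) 3 'bab'
  15: (8,13) 4 'babb'
  16: (13,16) 1 'b'
  17: (16,10) 3 'bba'
  18: (10,15) 2 'bb'

n(n+1)/2 = 19·20/2 = 190
Σ LCP = 0 + 1 + 4 + 1 + 3 + 4 + 5 + 2 + 3 + 0 + 2 + 5 + 2 + 6 + 3 + 4 + 1 + 3 + 2 = 51
distinct = 190 − 51 = 139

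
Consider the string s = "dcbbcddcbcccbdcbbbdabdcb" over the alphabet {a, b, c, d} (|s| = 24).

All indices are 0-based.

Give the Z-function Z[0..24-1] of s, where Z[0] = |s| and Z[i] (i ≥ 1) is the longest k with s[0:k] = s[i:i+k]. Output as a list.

[24, 0, 0, 0, 0, 1, 3, 0, 0, 0, 0, 0, 0, 4, 0, 0, 0, 0, 1, 0, 0, 3, 0, 0]

Z[0]=24
i=1: outside box; Z[1]=0
i=2: outside box; Z[2]=0
i=3: outside box; Z[3]=0
i=4: outside box; Z[4]=0
i=5: outside box; Z[5]=1 extend→box=[5,6)
i=6: outside box; Z[6]=3 extend→box=[6,9)
i=7: min(r-i=2, Z[1]=0)=0; Z[7]=0
i=8: min(r-i=1, Z[2]=0)=0; Z[8]=0
i=9: outside box; Z[9]=0
i=10: outside box; Z[10]=0
i=11: outside box; Z[11]=0
i=12: outside box; Z[12]=0
i=13: outside box; Z[13]=4 extend→box=[13,17)
i=14: min(r-i=3, Z[1]=0)=0; Z[14]=0
i=15: min(r-i=2, Z[2]=0)=0; Z[15]=0
i=16: min(r-i=1, Z[3]=0)=0; Z[16]=0
i=17: outside box; Z[17]=0
i=18: outside box; Z[18]=1 extend→box=[18,19)
i=19: outside box; Z[19]=0
i=20: outside box; Z[20]=0
i=21: outside box; Z[21]=3 extend→box=[21,24)
i=22: min(r-i=2, Z[1]=0)=0; Z[22]=0
i=23: min(r-i=1, Z[2]=0)=0; Z[23]=0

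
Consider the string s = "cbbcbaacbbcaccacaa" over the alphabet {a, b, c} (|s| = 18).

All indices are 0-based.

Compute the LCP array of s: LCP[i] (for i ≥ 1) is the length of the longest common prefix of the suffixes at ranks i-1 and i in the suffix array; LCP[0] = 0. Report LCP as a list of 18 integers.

sorted suffixes:
  #0 SA[0]=17  'a'
  #1 SA[1]=16  'aa'
  #2 SA[2]=5  'aacbbcaccacaa'
  #3 SA[3]=14  'acaa'
  #4 SA[4]=6  'acbbcaccacaa'
  #5 SA[5]=11  'accacaa'
  #6 SA[6]=4  'baacbbcaccacaa'
  #7 SA[7]=8  'bbcaccacaa'
  #8 SA[8]=1  'bbcbaacbbcaccacaa'
  #9 SA[9]=9  'bcaccacaa'
  #10 SA[10]=2  'bcbaacbbcaccacaa'
  #11 SA[11]=15  'caa'
  #12 SA[12]=13  'cacaa'
  #13 SA[13]=10  'caccacaa'
  #14 SA[14]=3  'cbaacbbcaccacaa'
  #15 SA[15]=7  'cbbcaccacaa'
  #16 SA[16]=0  'cbbcbaacbbcaccacaa'
  #17 SA[17]=12  'ccacaa'

SA = [17, 16, 5, 14, 6, 11, 4, 8, 1, 9, 2, 15, 13, 10, 3, 7, 0, 12]
[i] adj suffixes → lcp
  [1] 17/16 → 1 ('a')
  [2] 16/5 → 2 ('aa')
  [3] 5/14 → 1 ('a')
  [4] 14/6 → 2 ('ac')
  [5] 6/11 → 2 ('ac')
  [6] 11/4 → 0 ('')
  [7] 4/8 → 1 ('b')
  [8] 8/1 → 3 ('bbc')
  [9] 1/9 → 1 ('b')
  [10] 9/2 → 2 ('bc')
  [11] 2/15 → 0 ('')
  [12] 15/13 → 2 ('ca')
  [13] 13/10 → 3 ('cac')
  [14] 10/3 → 1 ('c')
  [15] 3/7 → 2 ('cb')
  [16] 7/0 → 4 ('cbbc')
  [17] 0/12 → 1 ('c')

[0, 1, 2, 1, 2, 2, 0, 1, 3, 1, 2, 0, 2, 3, 1, 2, 4, 1]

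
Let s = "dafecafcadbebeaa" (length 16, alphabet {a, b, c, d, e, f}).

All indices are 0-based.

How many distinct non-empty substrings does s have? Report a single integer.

rank | idx | suffix
   0 |  15 | a
   1 |  14 | aa
   2 |   8 | adbebeaa
   3 |   5 | afcadbebeaa
   4 |   1 | afecafcadbebeaa
   5 |  12 | beaa
   6 |  10 | bebeaa
   7 |   7 | cadbebeaa
   8 |   4 | cafcadbebeaa
   9 |   0 | dafecafcadbebeaa
  10 |   9 | dbebeaa
  11 |  13 | eaa
  12 |  11 | ebeaa
  13 |   3 | ecafcadbebeaa
  14 |   6 | fcadbebeaa
  15 |   2 | fecafcadbebeaa

SA = [15, 14, 8, 5, 1, 12, 10, 7, 4, 0, 9, 13, 11, 3, 6, 2]
[i] adj suffixes → lcp
  [1] 15/14 → 1 ('a')
  [2] 14/8 → 1 ('a')
  [3] 8/5 → 1 ('a')
  [4] 5/1 → 2 ('af')
  [5] 1/12 → 0 ('')
  [6] 12/10 → 2 ('be')
  [7] 10/7 → 0 ('')
  [8] 7/4 → 2 ('ca')
  [9] 4/0 → 0 ('')
  [10] 0/9 → 1 ('d')
  [11] 9/13 → 0 ('')
  [12] 13/11 → 1 ('e')
  [13] 11/3 → 1 ('e')
  [14] 3/6 → 0 ('')
  [15] 6/2 → 1 ('f')

n(n+1)/2 = 16·17/2 = 136
Σ LCP = 0 + 1 + 1 + 1 + 2 + 0 + 2 + 0 + 2 + 0 + 1 + 0 + 1 + 1 + 0 + 1 = 13
distinct = 136 − 13 = 123

123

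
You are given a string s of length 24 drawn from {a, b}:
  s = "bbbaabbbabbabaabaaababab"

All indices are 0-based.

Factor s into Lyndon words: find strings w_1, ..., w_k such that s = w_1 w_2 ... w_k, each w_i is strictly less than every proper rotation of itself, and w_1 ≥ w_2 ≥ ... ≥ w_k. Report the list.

["b", "b", "b", "aabbbabbab", "aab", "aaababab"]

emit factor 1: 'b' (i=0, period=1)
emit factor 2: 'b' (i=1, period=1)
emit factor 3: 'b' (i=2, period=1)
emit factor 4: 'aabbbabbab' (i=3, period=10)
emit factor 5: 'aab' (i=13, period=3)
emit factor 6: 'aaababab' (i=16, period=8)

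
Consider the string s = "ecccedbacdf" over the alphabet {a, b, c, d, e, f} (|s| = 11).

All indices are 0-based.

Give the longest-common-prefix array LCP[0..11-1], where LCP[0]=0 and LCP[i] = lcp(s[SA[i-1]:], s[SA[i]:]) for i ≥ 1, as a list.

[0, 0, 0, 2, 1, 1, 0, 1, 0, 1, 0]

rank | idx | suffix
   0 |   7 | acdf
   1 |   6 | bacdf
   2 |   1 | cccedbacdf
   3 |   2 | ccedbacdf
   4 |   8 | cdf
   5 |   3 | cedbacdf
   6 |   5 | dbacdf
   7 |   9 | df
   8 |   0 | ecccedbacdf
   9 |   4 | edbacdf
  10 |  10 | f

SA = [7, 6, 1, 2, 8, 3, 5, 9, 0, 4, 10]
rank  pair      lcp
   1  s[7:],s[6:]  0  ''
   2  s[6:],s[1:]  0  ''
   3  s[1:],s[2:]  2  'cc'
   4  s[2:],s[8:]  1  'c'
   5  s[8:],s[3:]  1  'c'
   6  s[3:],s[5:]  0  ''
   7  s[5:],s[9:]  1  'd'
   8  s[9:],s[0:]  0  ''
   9  s[0:],s[4:]  1  'e'
  10  s[4:],s[10:]  0  ''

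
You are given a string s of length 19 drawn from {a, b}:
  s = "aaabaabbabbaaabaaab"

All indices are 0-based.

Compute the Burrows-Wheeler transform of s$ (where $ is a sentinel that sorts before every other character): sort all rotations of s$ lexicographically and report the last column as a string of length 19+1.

rank  rotation              last
    0  $aaabaabbabbaaabaaab  b
    1  aaab$aaabaabbabbaaab  b
    2  aaabaaab$aaabaabbabb  b
    3  aaabaabbabbaaabaaab$  $
    4  aab$aaabaabbabbaaaba  a
    5  aabaaab$aaabaabbabba  a
    6  aabaabbabbaaabaaab$a  a
    7  aabbabbaaabaaab$aaab  b
    8  ab$aaabaabbabbaaabaa  a
    9  abaaab$aaabaabbabbaa  a
   10  abaabbabbaaabaaab$aa  a
   11  abbaaabaaab$aaabaabb  b
   12  abbabbaaabaaab$aaaba  a
   13  b$aaabaabbabbaaabaaa  a
   14  baaab$aaabaabbabbaaa  a
   15  baaabaaab$aaabaabbab  b
   16  baabbabbaaabaaab$aaa  a
   17  babbaaabaaab$aaabaab  b
   18  bbaaabaaab$aaabaabba  a
   19  bbabbaaabaaab$aaabaa  a

bbb$aaabaaabaaababaa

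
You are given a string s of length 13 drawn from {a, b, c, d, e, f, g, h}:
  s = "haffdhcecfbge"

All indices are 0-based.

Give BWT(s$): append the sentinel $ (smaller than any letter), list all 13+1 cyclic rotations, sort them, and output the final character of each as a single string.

ehfhefgccfab$d

rank  rotation        last
    0  $haffdhcecfbge  e
    1  affdhcecfbge$h  h
    2  bge$haffdhcecf  f
    3  cecfbge$haffdh  h
    4  cfbge$haffdhce  e
    5  dhcecfbge$haff  f
    6  e$haffdhcecfbg  g
    7  ecfbge$haffdhc  c
    8  fbge$haffdhcec  c
    9  fdhcecfbge$haf  f
   10  ffdhcecfbge$ha  a
   11  ge$haffdhcecfb  b
   12  haffdhcecfbge$  $
   13  hcecfbge$haffd  d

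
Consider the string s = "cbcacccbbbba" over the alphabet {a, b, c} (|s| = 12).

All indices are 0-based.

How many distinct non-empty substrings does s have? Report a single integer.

64

rank | idx | suffix
   0 |  11 | a
   1 |   3 | acccbbbba
   2 |  10 | ba
   3 |   9 | bba
   4 |   8 | bbba
   5 |   7 | bbbba
   6 |   1 | bcacccbbbba
   7 |   2 | cacccbbbba
   8 |   6 | cbbbba
   9 |   0 | cbcacccbbbba
  10 |   5 | ccbbbba
  11 |   4 | cccbbbba

SA = [11, 3, 10, 9, 8, 7, 1, 2, 6, 0, 5, 4]
rank  pair      lcp
   1  s[11:],s[3:]  1  'a'
   2  s[3:],s[10:]  0  ''
   3  s[10:],s[9:]  1  'b'
   4  s[9:],s[8:]  2  'bb'
   5  s[8:],s[7:]  3  'bbb'
   6  s[7:],s[1:]  1  'b'
   7  s[1:],s[2:]  0  ''
   8  s[2:],s[6:]  1  'c'
   9  s[6:],s[0:]  2  'cb'
  10  s[0:],s[5:]  1  'c'
  11  s[5:],s[4:]  2  'cc'

n(n+1)/2 = 12·13/2 = 78
Σ LCP = 0 + 1 + 0 + 1 + 2 + 3 + 1 + 0 + 1 + 2 + 1 + 2 = 14
distinct = 78 − 14 = 64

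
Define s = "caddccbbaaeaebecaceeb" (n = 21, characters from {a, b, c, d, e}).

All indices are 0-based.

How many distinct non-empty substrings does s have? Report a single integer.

212

rank | idx | suffix
   0 |   8 | aaeaebecaceeb
   1 |  16 | aceeb
   2 |   1 | addccbbaaeaebecaceeb
   3 |   9 | aeaebecaceeb
   4 |  11 | aebecaceeb
   5 |  20 | b
   6 |   7 | baaeaebecaceeb
   7 |   6 | bbaaeaebecaceeb
   8 |  13 | becaceeb
   9 |  15 | caceeb
  10 |   0 | caddccbbaaeaebecaceeb
  11 |   5 | cbbaaeaebecaceeb
  12 |   4 | ccbbaaeaebecaceeb
  13 |  17 | ceeb
  14 |   3 | dccbbaaeaebecaceeb
  15 |   2 | ddccbbaaeaebecaceeb
  16 |  10 | eaebecaceeb
  17 |  19 | eb
  18 |  12 | ebecaceeb
  19 |  14 | ecaceeb
  20 |  18 | eeb

SA = [8, 16, 1, 9, 11, 20, 7, 6, 13, 15, 0, 5, 4, 17, 3, 2, 10, 19, 12, 14, 18]
rank  pair      lcp
   1  s[8:],s[16:]  1  'a'
   2  s[16:],s[1:]  1  'a'
   3  s[1:],s[9:]  1  'a'
   4  s[9:],s[11:]  2  'ae'
   5  s[11:],s[20:]  0  ''
   6  s[20:],s[7:]  1  'b'
   7  s[7:],s[6:]  1  'b'
   8  s[6:],s[13:]  1  'b'
   9  s[13:],s[15:]  0  ''
  10  s[15:],s[0:]  2  'ca'
  11  s[0:],s[5:]  1  'c'
  12  s[5:],s[4:]  1  'c'
  13  s[4:],s[17:]  1  'c'
  14  s[17:],s[3:]  0  ''
  15  s[3:],s[2:]  1  'd'
  16  s[2:],s[10:]  0  ''
  17  s[10:],s[19:]  1  'e'
  18  s[19:],s[12:]  2  'eb'
  19  s[12:],s[14:]  1  'e'
  20  s[14:],s[18:]  1  'e'

n(n+1)/2 = 21·22/2 = 231
Σ LCP = 0 + 1 + 1 + 1 + 2 + 0 + 1 + 1 + 1 + 0 + 2 + 1 + 1 + 1 + 0 + 1 + 0 + 1 + 2 + 1 + 1 = 19
distinct = 231 − 19 = 212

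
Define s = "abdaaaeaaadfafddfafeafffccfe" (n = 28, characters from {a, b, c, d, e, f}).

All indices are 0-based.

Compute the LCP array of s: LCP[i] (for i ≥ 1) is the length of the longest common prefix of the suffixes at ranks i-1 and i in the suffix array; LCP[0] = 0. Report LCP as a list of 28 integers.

[0, 3, 2, 2, 1, 1, 1, 1, 2, 2, 0, 0, 1, 0, 1, 1, 4, 0, 1, 2, 0, 3, 1, 1, 1, 2, 1, 2]

rank→(start, suffix):
  0 → (7, 'aaadfafddfafeafffccfe')
  1 → (3, 'aaaeaaadfafddfafeafffccfe')
  2 → (8, 'aadfafddfafeafffccfe')
  3 → (4, 'aaeaaadfafddfafeafffccfe')
  4 → (0, 'abdaaaeaaadfafddfafeafffccfe')
  5 → (9, 'adfafddfafeafffccfe')
  6 → (5, 'aeaaadfafddfafeafffccfe')
  7 → (12, 'afddfafeafffccfe')
  8 → (17, 'afeafffccfe')
  9 → (20, 'afffccfe')
  10 → (1, 'bdaaaeaaadfafddfafeafffccfe')
  11 → (24, 'ccfe')
  12 → (25, 'cfe')
  13 → (2, 'daaaeaaadfafddfafeafffccfe')
  14 → (14, 'ddfafeafffccfe')
  15 → (10, 'dfafddfafeafffccfe')
  16 → (15, 'dfafeafffccfe')
  17 → (27, 'e')
  18 → (6, 'eaaadfafddfafeafffccfe')
  19 → (19, 'eafffccfe')
  20 → (11, 'fafddfafeafffccfe')
  21 → (16, 'fafeafffccfe')
  22 → (23, 'fccfe')
  23 → (13, 'fddfafeafffccfe')
  24 → (26, 'fe')
  25 → (18, 'feafffccfe')
  26 → (22, 'ffccfe')
  27 → (21, 'fffccfe')

SA = [7, 3, 8, 4, 0, 9, 5, 12, 17, 20, 1, 24, 25, 2, 14, 10, 15, 27, 6, 19, 11, 16, 23, 13, 26, 18, 22, 21]
rank  pair      lcp
   1  s[7:],s[3:]  3  'aaa'
   2  s[3:],s[8:]  2  'aa'
   3  s[8:],s[4:]  2  'aa'
   4  s[4:],s[0:]  1  'a'
   5  s[0:],s[9:]  1  'a'
   6  s[9:],s[5:]  1  'a'
   7  s[5:],s[12:]  1  'a'
   8  s[12:],s[17:]  2  'af'
   9  s[17:],s[20:]  2  'af'
  10  s[20:],s[1:]  0  ''
  11  s[1:],s[24:]  0  ''
  12  s[24:],s[25:]  1  'c'
  13  s[25:],s[2:]  0  ''
  14  s[2:],s[14:]  1  'd'
  15  s[14:],s[10:]  1  'd'
  16  s[10:],s[15:]  4  'dfaf'
  17  s[15:],s[27:]  0  ''
  18  s[27:],s[6:]  1  'e'
  19  s[6:],s[19:]  2  'ea'
  20  s[19:],s[11:]  0  ''
  21  s[11:],s[16:]  3  'faf'
  22  s[16:],s[23:]  1  'f'
  23  s[23:],s[13:]  1  'f'
  24  s[13:],s[26:]  1  'f'
  25  s[26:],s[18:]  2  'fe'
  26  s[18:],s[22:]  1  'f'
  27  s[22:],s[21:]  2  'ff'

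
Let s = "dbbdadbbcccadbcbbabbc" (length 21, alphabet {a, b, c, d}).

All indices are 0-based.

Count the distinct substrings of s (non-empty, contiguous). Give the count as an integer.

rank | idx | suffix
   0 |  17 | abbc
   1 |   4 | adbbcccadbcbbabbc
   2 |  11 | adbcbbabbc
   3 |  16 | babbc
   4 |  15 | bbabbc
   5 |  18 | bbc
   6 |   6 | bbcccadbcbbabbc
   7 |   1 | bbdadbbcccadbcbbabbc
   8 |  19 | bc
   9 |  13 | bcbbabbc
  10 |   7 | bcccadbcbbabbc
  11 |   2 | bdadbbcccadbcbbabbc
  12 |  20 | c
  13 |  10 | cadbcbbabbc
  14 |  14 | cbbabbc
  15 |   9 | ccadbcbbabbc
  16 |   8 | cccadbcbbabbc
  17 |   3 | dadbbcccadbcbbabbc
  18 |   5 | dbbcccadbcbbabbc
  19 |   0 | dbbdadbbcccadbcbbabbc
  20 |  12 | dbcbbabbc

SA = [17, 4, 11, 16, 15, 18, 6, 1, 19, 13, 7, 2, 20, 10, 14, 9, 8, 3, 5, 0, 12]
i: (SA[i-1],SA[i]) lcp shared
  1: (17,4) 1 'a'
  2: (4,11) 3 'adb'
  3: (11,16) 0 ''
  4: (16,15) 1 'b'
  5: (15,18) 2 'bb'
  6: (18,6) 3 'bbc'
  7: (6,1) 2 'bb'
  8: (1,19) 1 'b'
  9: (19,13) 2 'bc'
  10: (13,7) 2 'bc'
  11: (7,2) 1 'b'
  12: (2,20) 0 ''
  13: (20,10) 1 'c'
  14: (10,14) 1 'c'
  15: (14,9) 1 'c'
  16: (9,8) 2 'cc'
  17: (8,3) 0 ''
  18: (3,5) 1 'd'
  19: (5,0) 3 'dbb'
  20: (0,12) 2 'db'

n(n+1)/2 = 21·22/2 = 231
Σ LCP = 0 + 1 + 3 + 0 + 1 + 2 + 3 + 2 + 1 + 2 + 2 + 1 + 0 + 1 + 1 + 1 + 2 + 0 + 1 + 3 + 2 = 29
distinct = 231 − 29 = 202

202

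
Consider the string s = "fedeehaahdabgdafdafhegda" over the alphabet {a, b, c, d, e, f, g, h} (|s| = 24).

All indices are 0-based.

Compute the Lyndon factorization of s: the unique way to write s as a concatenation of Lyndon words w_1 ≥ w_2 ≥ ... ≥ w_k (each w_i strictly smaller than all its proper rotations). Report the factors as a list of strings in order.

["f", "e", "deeh", "aahdabgdafdafhegd", "a"]

emit factor 1: 'f' (i=0, period=1)
emit factor 2: 'e' (i=1, period=1)
emit factor 3: 'deeh' (i=2, period=4)
emit factor 4: 'aahdabgdafdafhegd' (i=6, period=17)
emit factor 5: 'a' (i=23, period=1)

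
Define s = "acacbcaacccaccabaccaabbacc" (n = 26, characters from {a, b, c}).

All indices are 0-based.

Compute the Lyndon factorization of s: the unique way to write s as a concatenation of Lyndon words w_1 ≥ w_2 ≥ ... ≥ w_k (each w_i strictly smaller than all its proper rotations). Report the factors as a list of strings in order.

emit factor 1: 'acacbc' (i=0, period=6)
emit factor 2: 'aacccaccabacc' (i=6, period=13)
emit factor 3: 'aabbacc' (i=19, period=7)

["acacbc", "aacccaccabacc", "aabbacc"]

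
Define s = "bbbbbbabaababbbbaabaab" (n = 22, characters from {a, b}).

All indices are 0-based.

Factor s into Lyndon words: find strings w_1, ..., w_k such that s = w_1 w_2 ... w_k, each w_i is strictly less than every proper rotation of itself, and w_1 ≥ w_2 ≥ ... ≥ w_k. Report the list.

emit factor 1: 'b' (i=0, period=1)
emit factor 2: 'b' (i=1, period=1)
emit factor 3: 'b' (i=2, period=1)
emit factor 4: 'b' (i=3, period=1)
emit factor 5: 'b' (i=4, period=1)
emit factor 6: 'b' (i=5, period=1)
emit factor 7: 'ab' (i=6, period=2)
emit factor 8: 'aababbbb' (i=8, period=8)
emit factor 9: 'aab' (i=16, period=3)
emit factor 10: 'aab' (i=19, period=3)

["b", "b", "b", "b", "b", "b", "ab", "aababbbb", "aab", "aab"]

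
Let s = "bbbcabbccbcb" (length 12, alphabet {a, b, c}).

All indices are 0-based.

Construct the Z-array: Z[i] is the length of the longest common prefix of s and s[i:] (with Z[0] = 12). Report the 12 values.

Z[0]=12
i=1: fresh scan; Z[1]=2 grow→box=[1,3)
i=2: min(r-i=1, Z[1]=2)=1; Z[2]=1
i=3: fresh scan; Z[3]=0
i=4: fresh scan; Z[4]=0
i=5: fresh scan; Z[5]=2 grow→box=[5,7)
i=6: min(r-i=1, Z[1]=2)=1; Z[6]=1
i=7: fresh scan; Z[7]=0
i=8: fresh scan; Z[8]=0
i=9: fresh scan; Z[9]=1 grow→box=[9,10)
i=10: fresh scan; Z[10]=0
i=11: fresh scan; Z[11]=1 grow→box=[11,12)

[12, 2, 1, 0, 0, 2, 1, 0, 0, 1, 0, 1]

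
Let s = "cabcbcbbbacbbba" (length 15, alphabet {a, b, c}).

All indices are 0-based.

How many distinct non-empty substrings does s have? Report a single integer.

94

rank | idx | suffix
   0 |  14 | a
   1 |   1 | abcbcbbbacbbba
   2 |   9 | acbbba
   3 |  13 | ba
   4 |   8 | bacbbba
   5 |  12 | bba
   6 |   7 | bbacbbba
   7 |  11 | bbba
   8 |   6 | bbbacbbba
   9 |   4 | bcbbbacbbba
  10 |   2 | bcbcbbbacbbba
  11 |   0 | cabcbcbbbacbbba
  12 |  10 | cbbba
  13 |   5 | cbbbacbbba
  14 |   3 | cbcbbbacbbba

SA = [14, 1, 9, 13, 8, 12, 7, 11, 6, 4, 2, 0, 10, 5, 3]
[i] adj suffixes → lcp
  [1] 14/1 → 1 ('a')
  [2] 1/9 → 1 ('a')
  [3] 9/13 → 0 ('')
  [4] 13/8 → 2 ('ba')
  [5] 8/12 → 1 ('b')
  [6] 12/7 → 3 ('bba')
  [7] 7/11 → 2 ('bb')
  [8] 11/6 → 4 ('bbba')
  [9] 6/4 → 1 ('b')
  [10] 4/2 → 3 ('bcb')
  [11] 2/0 → 0 ('')
  [12] 0/10 → 1 ('c')
  [13] 10/5 → 5 ('cbbba')
  [14] 5/3 → 2 ('cb')

n(n+1)/2 = 15·16/2 = 120
Σ LCP = 0 + 1 + 1 + 0 + 2 + 1 + 3 + 2 + 4 + 1 + 3 + 0 + 1 + 5 + 2 = 26
distinct = 120 − 26 = 94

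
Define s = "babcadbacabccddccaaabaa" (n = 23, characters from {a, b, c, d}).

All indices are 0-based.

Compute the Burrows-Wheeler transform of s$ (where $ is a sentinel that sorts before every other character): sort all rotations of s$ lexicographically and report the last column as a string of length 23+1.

rank  rotation                  last
    0  $babcadbacabccddccaaabaa  a
    1  a$babcadbacabccddccaaaba  a
    2  aa$babcadbacabccddccaaab  b
    3  aaabaa$babcadbacabccddcc  c
    4  aabaa$babcadbacabccddcca  a
    5  abaa$babcadbacabccddccaa  a
    6  abcadbacabccddccaaabaa$b  b
    7  abccddccaaabaa$babcadbac  c
    8  acabccddccaaabaa$babcadb  b
    9  adbacabccddccaaabaa$babc  c
   10  baa$babcadbacabccddccaaa  a
   11  babcadbacabccddccaaabaa$  $
   12  bacabccddccaaabaa$babcad  d
   13  bcadbacabccddccaaabaa$ba  a
   14  bccddccaaabaa$babcadbaca  a
   15  caaabaa$babcadbacabccddc  c
   16  cabccddccaaabaa$babcadba  a
   17  cadbacabccddccaaabaa$bab  b
   18  ccaaabaa$babcadbacabccdd  d
   19  ccddccaaabaa$babcadbacab  b
   20  cddccaaabaa$babcadbacabc  c
   21  dbacabccddccaaabaa$babca  a
   22  dccaaabaa$babcadbacabccd  d
   23  ddccaaabaa$babcadbacabcc  c

aabcaabcbca$daacabdbcadc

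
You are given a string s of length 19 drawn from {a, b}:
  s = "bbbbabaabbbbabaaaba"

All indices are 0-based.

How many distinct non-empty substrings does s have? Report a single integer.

sorted suffixes:
  #0 SA[0]=18  'a'
  #1 SA[1]=14  'aaaba'
  #2 SA[2]=15  'aaba'
  #3 SA[3]=6  'aabbbbabaaaba'
  #4 SA[4]=16  'aba'
  #5 SA[5]=12  'abaaaba'
  #6 SA[6]=4  'abaabbbbabaaaba'
  #7 SA[7]=7  'abbbbabaaaba'
  #8 SA[8]=17  'ba'
  #9 SA[9]=13  'baaaba'
  #10 SA[10]=5  'baabbbbabaaaba'
  #11 SA[11]=11  'babaaaba'
  #12 SA[12]=3  'babaabbbbabaaaba'
  #13 SA[13]=10  'bbabaaaba'
  #14 SA[14]=2  'bbabaabbbbabaaaba'
  #15 SA[15]=9  'bbbabaaaba'
  #16 SA[16]=1  'bbbabaabbbbabaaaba'
  #17 SA[17]=8  'bbbbabaaaba'
  #18 SA[18]=0  'bbbbabaabbbbabaaaba'

SA = [18, 14, 15, 6, 16, 12, 4, 7, 17, 13, 5, 11, 3, 10, 2, 9, 1, 8, 0]
rank  pair      lcp
   1  s[18:],s[14:]  1  'a'
   2  s[14:],s[15:]  2  'aa'
   3  s[15:],s[6:]  3  'aab'
   4  s[6:],s[16:]  1  'a'
   5  s[16:],s[12:]  3  'aba'
   6  s[12:],s[4:]  4  'abaa'
   7  s[4:],s[7:]  2  'ab'
   8  s[7:],s[17:]  0  ''
   9  s[17:],s[13:]  2  'ba'
  10  s[13:],s[5:]  3  'baa'
  11  s[5:],s[11:]  2  'ba'
  12  s[11:],s[3:]  5  'babaa'
  13  s[3:],s[10:]  1  'b'
  14  s[10:],s[2:]  6  'bbabaa'
  15  s[2:],s[9:]  2  'bb'
  16  s[9:],s[1:]  7  'bbbabaa'
  17  s[1:],s[8:]  3  'bbb'
  18  s[8:],s[0:]  8  'bbbbabaa'

n(n+1)/2 = 19·20/2 = 190
Σ LCP = 0 + 1 + 2 + 3 + 1 + 3 + 4 + 2 + 0 + 2 + 3 + 2 + 5 + 1 + 6 + 2 + 7 + 3 + 8 = 55
distinct = 190 − 55 = 135

135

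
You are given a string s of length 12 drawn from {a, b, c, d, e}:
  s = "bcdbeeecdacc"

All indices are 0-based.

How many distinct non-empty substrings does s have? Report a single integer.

69

rank→(start, suffix):
  0 → (9, 'acc')
  1 → (0, 'bcdbeeecdacc')
  2 → (3, 'beeecdacc')
  3 → (11, 'c')
  4 → (10, 'cc')
  5 → (7, 'cdacc')
  6 → (1, 'cdbeeecdacc')
  7 → (8, 'dacc')
  8 → (2, 'dbeeecdacc')
  9 → (6, 'ecdacc')
  10 → (5, 'eecdacc')
  11 → (4, 'eeecdacc')

SA = [9, 0, 3, 11, 10, 7, 1, 8, 2, 6, 5, 4]
i: (SA[i-1],SA[i]) lcp shared
  1: (9,0) 0 ''
  2: (0,3) 1 'b'
  3: (3,11) 0 ''
  4: (11,10) 1 'c'
  5: (10,7) 1 'c'
  6: (7,1) 2 'cd'
  7: (1,8) 0 ''
  8: (8,2) 1 'd'
  9: (2,6) 0 ''
  10: (6,5) 1 'e'
  11: (5,4) 2 'ee'

n(n+1)/2 = 12·13/2 = 78
Σ LCP = 0 + 0 + 1 + 0 + 1 + 1 + 2 + 0 + 1 + 0 + 1 + 2 = 9
distinct = 78 − 9 = 69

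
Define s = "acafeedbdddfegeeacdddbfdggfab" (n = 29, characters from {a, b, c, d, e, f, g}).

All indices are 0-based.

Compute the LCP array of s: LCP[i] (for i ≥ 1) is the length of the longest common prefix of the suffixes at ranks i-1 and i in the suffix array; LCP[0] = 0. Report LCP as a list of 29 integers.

sorted suffixes:
  #0 SA[0]=27  'ab'
  #1 SA[1]=0  'acafeedbdddfegeeacdddbfdggfab'
  #2 SA[2]=16  'acdddbfdggfab'
  #3 SA[3]=2  'afeedbdddfegeeacdddbfdggfab'
  #4 SA[4]=28  'b'
  #5 SA[5]=7  'bdddfegeeacdddbfdggfab'
  #6 SA[6]=21  'bfdggfab'
  #7 SA[7]=1  'cafeedbdddfegeeacdddbfdggfab'
  #8 SA[8]=17  'cdddbfdggfab'
  #9 SA[9]=6  'dbdddfegeeacdddbfdggfab'
  #10 SA[10]=20  'dbfdggfab'
  #11 SA[11]=19  'ddbfdggfab'
  #12 SA[12]=18  'dddbfdggfab'
  #13 SA[13]=8  'dddfegeeacdddbfdggfab'
  #14 SA[14]=9  'ddfegeeacdddbfdggfab'
  #15 SA[15]=10  'dfegeeacdddbfdggfab'
  #16 SA[16]=23  'dggfab'
  #17 SA[17]=15  'eacdddbfdggfab'
  #18 SA[18]=5  'edbdddfegeeacdddbfdggfab'
  #19 SA[19]=14  'eeacdddbfdggfab'
  #20 SA[20]=4  'eedbdddfegeeacdddbfdggfab'
  #21 SA[21]=12  'egeeacdddbfdggfab'
  #22 SA[22]=26  'fab'
  #23 SA[23]=22  'fdggfab'
  #24 SA[24]=3  'feedbdddfegeeacdddbfdggfab'
  #25 SA[25]=11  'fegeeacdddbfdggfab'
  #26 SA[26]=13  'geeacdddbfdggfab'
  #27 SA[27]=25  'gfab'
  #28 SA[28]=24  'ggfab'

SA = [27, 0, 16, 2, 28, 7, 21, 1, 17, 6, 20, 19, 18, 8, 9, 10, 23, 15, 5, 14, 4, 12, 26, 22, 3, 11, 13, 25, 24]
rank  pair      lcp
   1  s[27:],s[0:]  1  'a'
   2  s[0:],s[16:]  2  'ac'
   3  s[16:],s[2:]  1  'a'
   4  s[2:],s[28:]  0  ''
   5  s[28:],s[7:]  1  'b'
   6  s[7:],s[21:]  1  'b'
   7  s[21:],s[1:]  0  ''
   8  s[1:],s[17:]  1  'c'
   9  s[17:],s[6:]  0  ''
  10  s[6:],s[20:]  2  'db'
  11  s[20:],s[19:]  1  'd'
  12  s[19:],s[18:]  2  'dd'
  13  s[18:],s[8:]  3  'ddd'
  14  s[8:],s[9:]  2  'dd'
  15  s[9:],s[10:]  1  'd'
  16  s[10:],s[23:]  1  'd'
  17  s[23:],s[15:]  0  ''
  18  s[15:],s[5:]  1  'e'
  19  s[5:],s[14:]  1  'e'
  20  s[14:],s[4:]  2  'ee'
  21  s[4:],s[12:]  1  'e'
  22  s[12:],s[26:]  0  ''
  23  s[26:],s[22:]  1  'f'
  24  s[22:],s[3:]  1  'f'
  25  s[3:],s[11:]  2  'fe'
  26  s[11:],s[13:]  0  ''
  27  s[13:],s[25:]  1  'g'
  28  s[25:],s[24:]  1  'g'

[0, 1, 2, 1, 0, 1, 1, 0, 1, 0, 2, 1, 2, 3, 2, 1, 1, 0, 1, 1, 2, 1, 0, 1, 1, 2, 0, 1, 1]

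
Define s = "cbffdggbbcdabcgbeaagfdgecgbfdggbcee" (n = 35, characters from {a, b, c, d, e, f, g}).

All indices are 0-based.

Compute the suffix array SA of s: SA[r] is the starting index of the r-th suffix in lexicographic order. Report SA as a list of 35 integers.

[17, 11, 18, 7, 8, 31, 12, 15, 26, 1, 0, 9, 32, 13, 24, 10, 21, 4, 28, 34, 16, 23, 33, 20, 3, 27, 2, 6, 30, 14, 25, 22, 19, 5, 29]

rank | idx | suffix
   0 |  17 | aagfdgecgbfdggbcee
   1 |  11 | abcgbeaagfdgecgbfdggbcee
   2 |  18 | agfdgecgbfdggbcee
   3 |   7 | bbcdabcgbeaagfdgecgbfdggbcee
   4 |   8 | bcdabcgbeaagfdgecgbfdggbcee
   5 |  31 | bcee
   6 |  12 | bcgbeaagfdgecgbfdggbcee
   7 |  15 | beaagfdgecgbfdggbcee
   8 |  26 | bfdggbcee
   9 |   1 | bffdggbbcdabcgbeaagfdgecgbfdggbcee
  10 |   0 | cbffdggbbcdabcgbeaagfdgecgbfdggbcee
  11 |   9 | cdabcgbeaagfdgecgbfdggbcee
  12 |  32 | cee
  13 |  13 | cgbeaagfdgecgbfdggbcee
  14 |  24 | cgbfdggbcee
  15 |  10 | dabcgbeaagfdgecgbfdggbcee
  16 |  21 | dgecgbfdggbcee
  17 |   4 | dggbbcdabcgbeaagfdgecgbfdggbcee
  18 |  28 | dggbcee
  19 |  34 | e
  20 |  16 | eaagfdgecgbfdggbcee
  21 |  23 | ecgbfdggbcee
  22 |  33 | ee
  23 |  20 | fdgecgbfdggbcee
  24 |   3 | fdggbbcdabcgbeaagfdgecgbfdggbcee
  25 |  27 | fdggbcee
  26 |   2 | ffdggbbcdabcgbeaagfdgecgbfdggbcee
  27 |   6 | gbbcdabcgbeaagfdgecgbfdggbcee
  28 |  30 | gbcee
  29 |  14 | gbeaagfdgecgbfdggbcee
  30 |  25 | gbfdggbcee
  31 |  22 | gecgbfdggbcee
  32 |  19 | gfdgecgbfdggbcee
  33 |   5 | ggbbcdabcgbeaagfdgecgbfdggbcee
  34 |  29 | ggbcee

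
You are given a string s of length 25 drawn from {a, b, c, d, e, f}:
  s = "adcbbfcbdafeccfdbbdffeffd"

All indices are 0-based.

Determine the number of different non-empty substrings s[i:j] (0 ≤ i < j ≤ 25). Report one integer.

rank→(start, suffix):
  0 → (0, 'adcbbfcbdafeccfdbbdffeffd')
  1 → (9, 'afeccfdbbdffeffd')
  2 → (16, 'bbdffeffd')
  3 → (3, 'bbfcbdafeccfdbbdffeffd')
  4 → (7, 'bdafeccfdbbdffeffd')
  5 → (17, 'bdffeffd')
  6 → (4, 'bfcbdafeccfdbbdffeffd')
  7 → (2, 'cbbfcbdafeccfdbbdffeffd')
  8 → (6, 'cbdafeccfdbbdffeffd')
  9 → (12, 'ccfdbbdffeffd')
  10 → (13, 'cfdbbdffeffd')
  11 → (24, 'd')
  12 → (8, 'dafeccfdbbdffeffd')
  13 → (15, 'dbbdffeffd')
  14 → (1, 'dcbbfcbdafeccfdbbdffeffd')
  15 → (18, 'dffeffd')
  16 → (11, 'eccfdbbdffeffd')
  17 → (21, 'effd')
  18 → (5, 'fcbdafeccfdbbdffeffd')
  19 → (23, 'fd')
  20 → (14, 'fdbbdffeffd')
  21 → (10, 'feccfdbbdffeffd')
  22 → (20, 'feffd')
  23 → (22, 'ffd')
  24 → (19, 'ffeffd')

SA = [0, 9, 16, 3, 7, 17, 4, 2, 6, 12, 13, 24, 8, 15, 1, 18, 11, 21, 5, 23, 14, 10, 20, 22, 19]
rank  pair      lcp
   1  s[0:],s[9:]  1  'a'
   2  s[9:],s[16:]  0  ''
   3  s[16:],s[3:]  2  'bb'
   4  s[3:],s[7:]  1  'b'
   5  s[7:],s[17:]  2  'bd'
   6  s[17:],s[4:]  1  'b'
   7  s[4:],s[2:]  0  ''
   8  s[2:],s[6:]  2  'cb'
   9  s[6:],s[12:]  1  'c'
  10  s[12:],s[13:]  1  'c'
  11  s[13:],s[24:]  0  ''
  12  s[24:],s[8:]  1  'd'
  13  s[8:],s[15:]  1  'd'
  14  s[15:],s[1:]  1  'd'
  15  s[1:],s[18:]  1  'd'
  16  s[18:],s[11:]  0  ''
  17  s[11:],s[21:]  1  'e'
  18  s[21:],s[5:]  0  ''
  19  s[5:],s[23:]  1  'f'
  20  s[23:],s[14:]  2  'fd'
  21  s[14:],s[10:]  1  'f'
  22  s[10:],s[20:]  2  'fe'
  23  s[20:],s[22:]  1  'f'
  24  s[22:],s[19:]  2  'ff'

n(n+1)/2 = 25·26/2 = 325
Σ LCP = 0 + 1 + 0 + 2 + 1 + 2 + 1 + 0 + 2 + 1 + 1 + 0 + 1 + 1 + 1 + 1 + 0 + 1 + 0 + 1 + 2 + 1 + 2 + 1 + 2 = 25
distinct = 325 − 25 = 300

300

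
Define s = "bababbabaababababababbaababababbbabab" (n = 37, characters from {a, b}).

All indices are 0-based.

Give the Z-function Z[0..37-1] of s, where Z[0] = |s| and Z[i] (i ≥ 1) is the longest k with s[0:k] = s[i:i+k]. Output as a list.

[37, 0, 3, 0, 1, 4, 0, 2, 0, 0, 5, 0, 5, 0, 5, 0, 7, 0, 3, 0, 1, 2, 0, 0, 5, 0, 6, 0, 3, 0, 1, 1, 5, 0, 3, 0, 1]

Z[0]=37
i=1: fresh scan; Z[1]=0
i=2: fresh scan; Z[2]=3 scan→box=[2,5)
i=3: min(r-i=2, Z[1]=0)=0; Z[3]=0
i=4: min(r-i=1, Z[2]=3)=1; Z[4]=1
i=5: fresh scan; Z[5]=4 scan→box=[5,9)
i=6: min(r-i=3, Z[1]=0)=0; Z[6]=0
i=7: min(r-i=2, Z[2]=3)=2; Z[7]=2
i=8: min(r-i=1, Z[3]=0)=0; Z[8]=0
i=9: fresh scan; Z[9]=0
i=10: fresh scan; Z[10]=5 scan→box=[10,15)
i=11: min(r-i=4, Z[1]=0)=0; Z[11]=0
i=12: min(r-i=3, Z[2]=3)=3; Z[12]=5 scan→box=[12,17)
i=13: min(r-i=4, Z[1]=0)=0; Z[13]=0
i=14: min(r-i=3, Z[2]=3)=3; Z[14]=5 scan→box=[14,19)
i=15: min(r-i=4, Z[1]=0)=0; Z[15]=0
i=16: min(r-i=3, Z[2]=3)=3; Z[16]=7 scan→box=[16,23)
i=17: min(r-i=6, Z[1]=0)=0; Z[17]=0
i=18: min(r-i=5, Z[2]=3)=3; Z[18]=3
i=19: min(r-i=4, Z[3]=0)=0; Z[19]=0
i=20: min(r-i=3, Z[4]=1)=1; Z[20]=1
i=21: min(r-i=2, Z[5]=4)=2; Z[21]=2
i=22: min(r-i=1, Z[6]=0)=0; Z[22]=0
i=23: fresh scan; Z[23]=0
i=24: fresh scan; Z[24]=5 scan→box=[24,29)
i=25: min(r-i=4, Z[1]=0)=0; Z[25]=0
i=26: min(r-i=3, Z[2]=3)=3; Z[26]=6 scan→box=[26,32)
i=27: min(r-i=5, Z[1]=0)=0; Z[27]=0
i=28: min(r-i=4, Z[2]=3)=3; Z[28]=3
i=29: min(r-i=3, Z[3]=0)=0; Z[29]=0
i=30: min(r-i=2, Z[4]=1)=1; Z[30]=1
i=31: min(r-i=1, Z[5]=4)=1; Z[31]=1
i=32: fresh scan; Z[32]=5 scan→box=[32,37)
i=33: min(r-i=4, Z[1]=0)=0; Z[33]=0
i=34: min(r-i=3, Z[2]=3)=3; Z[34]=3
i=35: min(r-i=2, Z[3]=0)=0; Z[35]=0
i=36: min(r-i=1, Z[4]=1)=1; Z[36]=1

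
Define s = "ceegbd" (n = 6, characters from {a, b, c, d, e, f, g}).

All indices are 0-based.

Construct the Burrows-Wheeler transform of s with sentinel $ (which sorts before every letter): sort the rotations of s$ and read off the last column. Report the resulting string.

rank  rotation last
    0  $ceegbd  d
    1  bd$ceeg  g
    2  ceegbd$  $
    3  d$ceegb  b
    4  eegbd$c  c
    5  egbd$ce  e
    6  gbd$cee  e

dg$bcee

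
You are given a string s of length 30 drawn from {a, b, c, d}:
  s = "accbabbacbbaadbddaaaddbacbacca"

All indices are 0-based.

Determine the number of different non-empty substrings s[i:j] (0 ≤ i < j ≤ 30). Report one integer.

415

sorted suffixes:
  #0 SA[0]=29  'a'
  #1 SA[1]=17  'aaaddbacbacca'
  #2 SA[2]=11  'aadbddaaaddbacbacca'
  #3 SA[3]=18  'aaddbacbacca'
  #4 SA[4]=4  'abbacbbaadbddaaaddbacbacca'
  #5 SA[5]=23  'acbacca'
  #6 SA[6]=7  'acbbaadbddaaaddbacbacca'
  #7 SA[7]=26  'acca'
  #8 SA[8]=0  'accbabbacbbaadbddaaaddbacbacca'
  #9 SA[9]=12  'adbddaaaddbacbacca'
  #10 SA[10]=19  'addbacbacca'
  #11 SA[11]=10  'baadbddaaaddbacbacca'
  #12 SA[12]=3  'babbacbbaadbddaaaddbacbacca'
  #13 SA[13]=22  'bacbacca'
  #14 SA[14]=6  'bacbbaadbddaaaddbacbacca'
  #15 SA[15]=25  'bacca'
  #16 SA[16]=9  'bbaadbddaaaddbacbacca'
  #17 SA[17]=5  'bbacbbaadbddaaaddbacbacca'
  #18 SA[18]=14  'bddaaaddbacbacca'
  #19 SA[19]=28  'ca'
  #20 SA[20]=2  'cbabbacbbaadbddaaaddbacbacca'
  #21 SA[21]=24  'cbacca'
  #22 SA[22]=8  'cbbaadbddaaaddbacbacca'
  #23 SA[23]=27  'cca'
  #24 SA[24]=1  'ccbabbacbbaadbddaaaddbacbacca'
  #25 SA[25]=16  'daaaddbacbacca'
  #26 SA[26]=21  'dbacbacca'
  #27 SA[27]=13  'dbddaaaddbacbacca'
  #28 SA[28]=15  'ddaaaddbacbacca'
  #29 SA[29]=20  'ddbacbacca'

SA = [29, 17, 11, 18, 4, 23, 7, 26, 0, 12, 19, 10, 3, 22, 6, 25, 9, 5, 14, 28, 2, 24, 8, 27, 1, 16, 21, 13, 15, 20]
[i] adj suffixes → lcp
  [1] 29/17 → 1 ('a')
  [2] 17/11 → 2 ('aa')
  [3] 11/18 → 3 ('aad')
  [4] 18/4 → 1 ('a')
  [5] 4/23 → 1 ('a')
  [6] 23/7 → 3 ('acb')
  [7] 7/26 → 2 ('ac')
  [8] 26/0 → 3 ('acc')
  [9] 0/12 → 1 ('a')
  [10] 12/19 → 2 ('ad')
  [11] 19/10 → 0 ('')
  [12] 10/3 → 2 ('ba')
  [13] 3/22 → 2 ('ba')
  [14] 22/6 → 4 ('bacb')
  [15] 6/25 → 3 ('bac')
  [16] 25/9 → 1 ('b')
  [17] 9/5 → 3 ('bba')
  [18] 5/14 → 1 ('b')
  [19] 14/28 → 0 ('')
  [20] 28/2 → 1 ('c')
  [21] 2/24 → 3 ('cba')
  [22] 24/8 → 2 ('cb')
  [23] 8/27 → 1 ('c')
  [24] 27/1 → 2 ('cc')
  [25] 1/16 → 0 ('')
  [26] 16/21 → 1 ('d')
  [27] 21/13 → 2 ('db')
  [28] 13/15 → 1 ('d')
  [29] 15/20 → 2 ('dd')

n(n+1)/2 = 30·31/2 = 465
Σ LCP = 0 + 1 + 2 + 3 + 1 + 1 + 3 + 2 + 3 + 1 + 2 + 0 + 2 + 2 + 4 + 3 + 1 + 3 + 1 + 0 + 1 + 3 + 2 + 1 + 2 + 0 + 1 + 2 + 1 + 2 = 50
distinct = 465 − 50 = 415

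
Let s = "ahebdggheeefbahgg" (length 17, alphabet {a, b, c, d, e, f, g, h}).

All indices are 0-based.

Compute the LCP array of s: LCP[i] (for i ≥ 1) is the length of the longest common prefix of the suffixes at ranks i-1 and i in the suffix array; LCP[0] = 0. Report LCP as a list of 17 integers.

rank→(start, suffix):
  0 → (0, 'ahebdggheeefbahgg')
  1 → (13, 'ahgg')
  2 → (12, 'bahgg')
  3 → (3, 'bdggheeefbahgg')
  4 → (4, 'dggheeefbahgg')
  5 → (2, 'ebdggheeefbahgg')
  6 → (8, 'eeefbahgg')
  7 → (9, 'eefbahgg')
  8 → (10, 'efbahgg')
  9 → (11, 'fbahgg')
  10 → (16, 'g')
  11 → (15, 'gg')
  12 → (5, 'ggheeefbahgg')
  13 → (6, 'gheeefbahgg')
  14 → (1, 'hebdggheeefbahgg')
  15 → (7, 'heeefbahgg')
  16 → (14, 'hgg')

SA = [0, 13, 12, 3, 4, 2, 8, 9, 10, 11, 16, 15, 5, 6, 1, 7, 14]
rank  pair      lcp
   1  s[0:],s[13:]  2  'ah'
   2  s[13:],s[12:]  0  ''
   3  s[12:],s[3:]  1  'b'
   4  s[3:],s[4:]  0  ''
   5  s[4:],s[2:]  0  ''
   6  s[2:],s[8:]  1  'e'
   7  s[8:],s[9:]  2  'ee'
   8  s[9:],s[10:]  1  'e'
   9  s[10:],s[11:]  0  ''
  10  s[11:],s[16:]  0  ''
  11  s[16:],s[15:]  1  'g'
  12  s[15:],s[5:]  2  'gg'
  13  s[5:],s[6:]  1  'g'
  14  s[6:],s[1:]  0  ''
  15  s[1:],s[7:]  2  'he'
  16  s[7:],s[14:]  1  'h'

[0, 2, 0, 1, 0, 0, 1, 2, 1, 0, 0, 1, 2, 1, 0, 2, 1]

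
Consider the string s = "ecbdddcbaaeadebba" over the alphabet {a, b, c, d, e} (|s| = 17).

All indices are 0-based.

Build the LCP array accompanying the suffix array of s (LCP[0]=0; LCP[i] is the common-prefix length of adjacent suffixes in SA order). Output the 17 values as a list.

[0, 1, 1, 1, 0, 2, 1, 1, 0, 2, 0, 1, 2, 1, 0, 1, 1]

sorted suffixes:
  #0 SA[0]=16  'a'
  #1 SA[1]=8  'aaeadebba'
  #2 SA[2]=11  'adebba'
  #3 SA[3]=9  'aeadebba'
  #4 SA[4]=15  'ba'
  #5 SA[5]=7  'baaeadebba'
  #6 SA[6]=14  'bba'
  #7 SA[7]=2  'bdddcbaaeadebba'
  #8 SA[8]=6  'cbaaeadebba'
  #9 SA[9]=1  'cbdddcbaaeadebba'
  #10 SA[10]=5  'dcbaaeadebba'
  #11 SA[11]=4  'ddcbaaeadebba'
  #12 SA[12]=3  'dddcbaaeadebba'
  #13 SA[13]=12  'debba'
  #14 SA[14]=10  'eadebba'
  #15 SA[15]=13  'ebba'
  #16 SA[16]=0  'ecbdddcbaaeadebba'

SA = [16, 8, 11, 9, 15, 7, 14, 2, 6, 1, 5, 4, 3, 12, 10, 13, 0]
[i] adj suffixes → lcp
  [1] 16/8 → 1 ('a')
  [2] 8/11 → 1 ('a')
  [3] 11/9 → 1 ('a')
  [4] 9/15 → 0 ('')
  [5] 15/7 → 2 ('ba')
  [6] 7/14 → 1 ('b')
  [7] 14/2 → 1 ('b')
  [8] 2/6 → 0 ('')
  [9] 6/1 → 2 ('cb')
  [10] 1/5 → 0 ('')
  [11] 5/4 → 1 ('d')
  [12] 4/3 → 2 ('dd')
  [13] 3/12 → 1 ('d')
  [14] 12/10 → 0 ('')
  [15] 10/13 → 1 ('e')
  [16] 13/0 → 1 ('e')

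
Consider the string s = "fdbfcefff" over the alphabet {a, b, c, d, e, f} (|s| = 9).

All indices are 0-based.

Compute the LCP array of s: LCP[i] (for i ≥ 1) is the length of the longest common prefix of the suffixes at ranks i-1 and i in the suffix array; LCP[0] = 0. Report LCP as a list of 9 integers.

sorted suffixes:
  #0 SA[0]=2  'bfcefff'
  #1 SA[1]=4  'cefff'
  #2 SA[2]=1  'dbfcefff'
  #3 SA[3]=5  'efff'
  #4 SA[4]=8  'f'
  #5 SA[5]=3  'fcefff'
  #6 SA[6]=0  'fdbfcefff'
  #7 SA[7]=7  'ff'
  #8 SA[8]=6  'fff'

SA = [2, 4, 1, 5, 8, 3, 0, 7, 6]
[i] adj suffixes → lcp
  [1] 2/4 → 0 ('')
  [2] 4/1 → 0 ('')
  [3] 1/5 → 0 ('')
  [4] 5/8 → 0 ('')
  [5] 8/3 → 1 ('f')
  [6] 3/0 → 1 ('f')
  [7] 0/7 → 1 ('f')
  [8] 7/6 → 2 ('ff')

[0, 0, 0, 0, 0, 1, 1, 1, 2]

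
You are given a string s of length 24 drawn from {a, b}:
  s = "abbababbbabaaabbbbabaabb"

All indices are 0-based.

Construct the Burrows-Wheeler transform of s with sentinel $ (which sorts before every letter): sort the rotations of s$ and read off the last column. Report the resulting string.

bbbabbba$babaabbbaabbaaba

rank  rotation                   last
    0  $abbababbbabaaabbbbabaabb  b
    1  aaabbbbabaabb$abbababbbab  b
    2  aabb$abbababbbabaaabbbbab  b
    3  aabbbbabaabb$abbababbbaba  a
    4  abaaabbbbabaabb$abbababbb  b
    5  abaabb$abbababbbabaaabbbb  b
    6  ababbbabaaabbbbabaabb$abb  b
    7  abb$abbababbbabaaabbbbaba  a
    8  abbababbbabaaabbbbabaabb$  $
    9  abbbabaaabbbbabaabb$abbab  b
   10  abbbbabaabb$abbababbbabaa  a
   11  b$abbababbbabaaabbbbabaab  b
   12  baaabbbbabaabb$abbababbba  a
   13  baabb$abbababbbabaaabbbba  a
   14  babaaabbbbabaabb$abbababb  b
   15  babaabb$abbababbbabaaabbb  b
   16  bababbbabaaabbbbabaabb$ab  b
   17  babbbabaaabbbbabaabb$abba  a
   18  bb$abbababbbabaaabbbbabaa  a
   19  bbabaaabbbbabaabb$abbabab  b
   20  bbabaabb$abbababbbabaaabb  b
   21  bbababbbabaaabbbbabaabb$a  a
   22  bbbabaaabbbbabaabb$abbaba  a
   23  bbbabaabb$abbababbbabaaab  b
   24  bbbbabaabb$abbababbbabaaa  a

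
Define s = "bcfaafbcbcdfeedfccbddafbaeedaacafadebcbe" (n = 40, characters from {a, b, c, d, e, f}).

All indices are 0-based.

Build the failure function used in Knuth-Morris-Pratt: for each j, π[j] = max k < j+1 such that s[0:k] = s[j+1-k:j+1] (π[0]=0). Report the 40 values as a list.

[0, 0, 0, 0, 0, 0, 1, 2, 1, 2, 0, 0, 0, 0, 0, 0, 0, 0, 1, 0, 0, 0, 0, 1, 0, 0, 0, 0, 0, 0, 0, 0, 0, 0, 0, 0, 1, 2, 1, 0]

π[0] = 0
j=1 s[j]='c': π[1]=0 (border '')
j=2 s[j]='f': π[2]=0 (border '')
j=3 s[j]='a': π[3]=0 (border '')
j=4 s[j]='a': π[4]=0 (border '')
j=5 s[j]='f': π[5]=0 (border '')
j=6 s[j]='b': π[6]=1 (border 'b')
j=7 s[j]='c': π[7]=2 (border 'bc')
j=8 s[j]='b': k: 2→0; π[8]=1 (border 'b')
j=9 s[j]='c': π[9]=2 (border 'bc')
j=10 s[j]='d': k: 2→0; π[10]=0 (border '')
j=11 s[j]='f': π[11]=0 (border '')
j=12 s[j]='e': π[12]=0 (border '')
j=13 s[j]='e': π[13]=0 (border '')
j=14 s[j]='d': π[14]=0 (border '')
j=15 s[j]='f': π[15]=0 (border '')
j=16 s[j]='c': π[16]=0 (border '')
j=17 s[j]='c': π[17]=0 (border '')
j=18 s[j]='b': π[18]=1 (border 'b')
j=19 s[j]='d': k: 1→0; π[19]=0 (border '')
j=20 s[j]='d': π[20]=0 (border '')
j=21 s[j]='a': π[21]=0 (border '')
j=22 s[j]='f': π[22]=0 (border '')
j=23 s[j]='b': π[23]=1 (border 'b')
j=24 s[j]='a': k: 1→0; π[24]=0 (border '')
j=25 s[j]='e': π[25]=0 (border '')
j=26 s[j]='e': π[26]=0 (border '')
j=27 s[j]='d': π[27]=0 (border '')
j=28 s[j]='a': π[28]=0 (border '')
j=29 s[j]='a': π[29]=0 (border '')
j=30 s[j]='c': π[30]=0 (border '')
j=31 s[j]='a': π[31]=0 (border '')
j=32 s[j]='f': π[32]=0 (border '')
j=33 s[j]='a': π[33]=0 (border '')
j=34 s[j]='d': π[34]=0 (border '')
j=35 s[j]='e': π[35]=0 (border '')
j=36 s[j]='b': π[36]=1 (border 'b')
j=37 s[j]='c': π[37]=2 (border 'bc')
j=38 s[j]='b': k: 2→0; π[38]=1 (border 'b')
j=39 s[j]='e': k: 1→0; π[39]=0 (border '')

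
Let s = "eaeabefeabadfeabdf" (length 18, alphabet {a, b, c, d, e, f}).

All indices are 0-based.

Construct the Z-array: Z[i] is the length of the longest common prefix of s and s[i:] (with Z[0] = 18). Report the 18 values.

[18, 0, 2, 0, 0, 1, 0, 2, 0, 0, 0, 0, 0, 2, 0, 0, 0, 0]

Z[0]=18
i=1: fresh scan; Z[1]=0
i=2: fresh scan; Z[2]=2 grow→box=[2,4)
i=3: min(r-i=1, Z[1]=0)=0; Z[3]=0
i=4: fresh scan; Z[4]=0
i=5: fresh scan; Z[5]=1 grow→box=[5,6)
i=6: fresh scan; Z[6]=0
i=7: fresh scan; Z[7]=2 grow→box=[7,9)
i=8: min(r-i=1, Z[1]=0)=0; Z[8]=0
i=9: fresh scan; Z[9]=0
i=10: fresh scan; Z[10]=0
i=11: fresh scan; Z[11]=0
i=12: fresh scan; Z[12]=0
i=13: fresh scan; Z[13]=2 grow→box=[13,15)
i=14: min(r-i=1, Z[1]=0)=0; Z[14]=0
i=15: fresh scan; Z[15]=0
i=16: fresh scan; Z[16]=0
i=17: fresh scan; Z[17]=0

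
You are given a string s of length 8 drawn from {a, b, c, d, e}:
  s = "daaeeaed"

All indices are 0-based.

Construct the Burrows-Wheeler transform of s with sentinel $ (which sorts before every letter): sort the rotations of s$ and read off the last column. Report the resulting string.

rank  rotation   last
    0  $daaeeaed  d
    1  aaeeaed$d  d
    2  aed$daaee  e
    3  aeeaed$da  a
    4  d$daaeeae  e
    5  daaeeaed$  $
    6  eaed$daae  e
    7  ed$daaeea  a
    8  eeaed$daa  a

ddeae$eaa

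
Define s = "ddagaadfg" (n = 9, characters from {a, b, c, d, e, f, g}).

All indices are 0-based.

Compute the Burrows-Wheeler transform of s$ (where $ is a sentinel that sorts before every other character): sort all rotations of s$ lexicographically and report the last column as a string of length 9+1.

ggadd$adfa

rank  rotation    last
    0  $ddagaadfg  g
    1  aadfg$ddag  g
    2  adfg$ddaga  a
    3  agaadfg$dd  d
    4  dagaadfg$d  d
    5  ddagaadfg$  $
    6  dfg$ddagaa  a
    7  fg$ddagaad  d
    8  g$ddagaadf  f
    9  gaadfg$dda  a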